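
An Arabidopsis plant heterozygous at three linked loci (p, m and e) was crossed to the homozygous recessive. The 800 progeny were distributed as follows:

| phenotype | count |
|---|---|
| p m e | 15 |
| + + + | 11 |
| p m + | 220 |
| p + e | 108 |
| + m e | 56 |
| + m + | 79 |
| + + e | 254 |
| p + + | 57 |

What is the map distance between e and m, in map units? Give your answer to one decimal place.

The two most frequent reciprocal classes, p m + and + + e, are the parental types, so the F1 was p m + / + + e.
The two rarest classes, p m e and + + +, are the double crossovers. Comparing them with the parentals, only the e allele has switched, so e is the middle locus and the order is p – e – m.
Crossovers in the e–m interval produce the single-crossover classes p + + and + m e (57 + 56 = 113) plus the double crossovers (26).
RF(e–m) = (113 + 26) / 800 = 139/800 = 0.1737 → 17.4 map units.

17.4 map units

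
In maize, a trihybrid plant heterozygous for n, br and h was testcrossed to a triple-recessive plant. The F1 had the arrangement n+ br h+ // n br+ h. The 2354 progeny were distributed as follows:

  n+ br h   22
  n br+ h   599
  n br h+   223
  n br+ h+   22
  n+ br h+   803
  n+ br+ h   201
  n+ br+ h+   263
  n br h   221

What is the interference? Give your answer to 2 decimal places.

The two rarest classes, n+ br h and n br+ h+, are the double crossovers. Comparing them with the parentals, only the h allele has switched, so h is the middle locus and the order is n – h – br.
n–h: (424 + 44)/2354 = 0.1988; h–br: (484 + 44)/2354 = 0.2243.
Expected DCO frequency = 0.1988 × 0.2243 ≈ 0.04459; observed = 44/2354 ≈ 0.01869.
Coefficient of coincidence = 0.01869/0.04459 ≈ 0.42; interference = 1 − 0.42 = 0.58.

0.58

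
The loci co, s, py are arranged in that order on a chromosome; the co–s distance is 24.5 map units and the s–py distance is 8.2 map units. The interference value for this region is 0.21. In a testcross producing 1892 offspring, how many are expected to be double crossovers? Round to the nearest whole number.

30

Map distances give recombination frequencies of 0.245 and 0.082 for the two intervals.
With interference 0.21 (so coincidence = 0.79), expected double-crossover frequency = 0.245 × 0.082 × 0.79 = 0.01587.
Expected number = 0.01587 × 1892 = 30.03 ≈ 30.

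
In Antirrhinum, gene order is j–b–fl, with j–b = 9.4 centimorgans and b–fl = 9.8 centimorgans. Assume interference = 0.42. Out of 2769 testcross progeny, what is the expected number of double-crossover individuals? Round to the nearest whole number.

Map distances give recombination frequencies of 0.094 and 0.098 for the two intervals.
With interference 0.42 (so coincidence = 0.58), expected double-crossover frequency = 0.094 × 0.098 × 0.58 = 0.00534.
Expected number = 0.00534 × 2769 = 14.79 ≈ 15.

15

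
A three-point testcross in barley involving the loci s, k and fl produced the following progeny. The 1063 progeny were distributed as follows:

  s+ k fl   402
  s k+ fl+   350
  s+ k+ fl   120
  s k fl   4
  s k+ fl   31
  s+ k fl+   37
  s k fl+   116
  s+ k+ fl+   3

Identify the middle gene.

The two most frequent reciprocal classes, s k+ fl+ and s+ k fl, are the parental types, so the F1 was s k+ fl+ / s+ k fl.
The two rarest classes, s+ k+ fl+ and s k fl, are the double crossovers. Comparing them with the parentals, only the s allele has switched, so s is the middle locus and the order is k – s – fl.

s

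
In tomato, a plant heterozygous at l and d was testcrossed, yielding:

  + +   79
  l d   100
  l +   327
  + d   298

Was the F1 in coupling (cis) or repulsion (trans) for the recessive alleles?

The two most frequent classes are + d (298) and l + (327); these are the parental (non-recombinant) types.
So the F1 carried + d on one chromosome and l + on the other — the recessive alleles are on opposite chromosomes (trans / repulsion).

trans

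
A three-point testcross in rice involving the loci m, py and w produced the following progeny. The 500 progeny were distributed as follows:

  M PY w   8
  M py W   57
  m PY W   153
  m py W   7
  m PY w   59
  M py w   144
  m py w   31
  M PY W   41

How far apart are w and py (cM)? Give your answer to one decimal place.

26.2 cM

The two most frequent reciprocal classes, M py w and m PY W, are the parental types, so the F1 was M py w / m PY W.
The two rarest classes, M PY w and m py W, are the double crossovers. Comparing them with the parentals, only the py allele has switched, so py is the middle locus and the order is m – py – w.
Crossovers in the py–w interval produce the single-crossover classes M py W and m PY w (57 + 59 = 116) plus the double crossovers (15).
RF(py–w) = (116 + 15) / 500 = 131/500 = 0.2620 → 26.2 cM.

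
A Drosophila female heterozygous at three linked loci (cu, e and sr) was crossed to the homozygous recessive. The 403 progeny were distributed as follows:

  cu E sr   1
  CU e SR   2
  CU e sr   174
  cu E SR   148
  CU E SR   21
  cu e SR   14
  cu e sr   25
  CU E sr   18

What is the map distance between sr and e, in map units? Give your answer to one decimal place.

8.7 map units

The two most frequent reciprocal classes, cu E SR and CU e sr, are the parental types, so the F1 was cu E SR / CU e sr.
The two rarest classes, cu E sr and CU e SR, are the double crossovers. Comparing them with the parentals, only the sr allele has switched, so sr is the middle locus and the order is e – sr – cu.
Crossovers in the e–sr interval produce the single-crossover classes cu e SR and CU E sr (14 + 18 = 32) plus the double crossovers (3).
RF(e–sr) = (32 + 3) / 403 = 35/403 = 0.0868 → 8.7 map units.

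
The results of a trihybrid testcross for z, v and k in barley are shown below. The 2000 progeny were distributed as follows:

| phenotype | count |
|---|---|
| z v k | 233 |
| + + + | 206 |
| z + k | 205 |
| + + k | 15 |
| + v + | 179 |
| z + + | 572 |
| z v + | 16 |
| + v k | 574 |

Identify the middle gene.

The two most frequent reciprocal classes, + v k and z + +, are the parental types, so the F1 was + v k / z + +.
The two rarest classes, + + k and z v +, are the double crossovers. Comparing them with the parentals, only the v allele has switched, so v is the middle locus and the order is k – v – z.

v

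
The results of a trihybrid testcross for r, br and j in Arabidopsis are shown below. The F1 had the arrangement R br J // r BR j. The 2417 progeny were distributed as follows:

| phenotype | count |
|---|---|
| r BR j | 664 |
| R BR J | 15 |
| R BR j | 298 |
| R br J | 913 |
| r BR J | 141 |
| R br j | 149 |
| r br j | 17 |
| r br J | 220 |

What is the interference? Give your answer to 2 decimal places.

0.56

The two rarest classes, R BR J and r br j, are the double crossovers. Comparing them with the parentals, only the br allele has switched, so br is the middle locus and the order is r – br – j.
r–br: (518 + 32)/2417 = 0.2276; br–j: (290 + 32)/2417 = 0.1332.
Expected DCO frequency = 0.2276 × 0.1332 ≈ 0.03032; observed = 32/2417 ≈ 0.01324.
Coefficient of coincidence = 0.01324/0.03032 ≈ 0.44; interference = 1 − 0.44 = 0.56.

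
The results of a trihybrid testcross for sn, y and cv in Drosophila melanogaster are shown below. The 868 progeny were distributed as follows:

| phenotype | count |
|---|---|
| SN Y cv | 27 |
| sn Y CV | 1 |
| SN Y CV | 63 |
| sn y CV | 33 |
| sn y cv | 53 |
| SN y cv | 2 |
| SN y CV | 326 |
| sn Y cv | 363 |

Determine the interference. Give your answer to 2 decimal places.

The two most frequent reciprocal classes, sn Y cv and SN y CV, are the parental types, so the F1 was sn Y cv / SN y CV.
The two rarest classes, sn Y CV and SN y cv, are the double crossovers. Comparing them with the parentals, only the cv allele has switched, so cv is the middle locus and the order is y – cv – sn.
y–cv: (116 + 3)/868 = 0.1371; cv–sn: (60 + 3)/868 = 0.0726.
Expected DCO frequency = 0.1371 × 0.0726 ≈ 0.00995; observed = 3/868 ≈ 0.00346.
Coefficient of coincidence = 0.00346/0.00995 ≈ 0.35; interference = 1 − 0.35 = 0.65.

0.65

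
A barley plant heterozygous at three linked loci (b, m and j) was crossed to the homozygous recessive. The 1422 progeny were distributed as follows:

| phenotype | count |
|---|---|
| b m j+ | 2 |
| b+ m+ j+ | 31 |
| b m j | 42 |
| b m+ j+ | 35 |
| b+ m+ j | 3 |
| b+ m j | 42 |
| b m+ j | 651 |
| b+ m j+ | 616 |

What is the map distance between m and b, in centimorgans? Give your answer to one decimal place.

The two most frequent reciprocal classes, b+ m j+ and b m+ j, are the parental types, so the F1 was b+ m j+ / b m+ j.
The two rarest classes, b m j+ and b+ m+ j, are the double crossovers. Comparing them with the parentals, only the b allele has switched, so b is the middle locus and the order is m – b – j.
Crossovers in the m–b interval produce the single-crossover classes b+ m+ j+ and b m j (31 + 42 = 73) plus the double crossovers (5).
RF(m–b) = (73 + 5) / 1422 = 78/1422 = 0.0549 → 5.5 centimorgans.

5.5 centimorgans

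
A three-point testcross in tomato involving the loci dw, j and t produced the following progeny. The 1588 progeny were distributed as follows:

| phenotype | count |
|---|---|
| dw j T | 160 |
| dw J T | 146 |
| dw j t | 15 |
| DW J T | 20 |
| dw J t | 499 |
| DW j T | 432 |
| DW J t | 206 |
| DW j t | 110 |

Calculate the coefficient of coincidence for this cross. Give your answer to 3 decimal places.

0.476

The two most frequent reciprocal classes, dw J t and DW j T, are the parental types, so the F1 was dw J t / DW j T.
The two rarest classes, dw j t and DW J T, are the double crossovers. Comparing them with the parentals, only the j allele has switched, so j is the middle locus and the order is dw – j – t.
dw–j: (366 + 35)/1588 = 0.2525; j–t: (256 + 35)/1588 = 0.1832.
Expected DCO frequency = 0.2525 × 0.1832 ≈ 0.04626; observed = 35/1588 ≈ 0.02204.
Coefficient of coincidence = 0.02204/0.04626 ≈ 0.476.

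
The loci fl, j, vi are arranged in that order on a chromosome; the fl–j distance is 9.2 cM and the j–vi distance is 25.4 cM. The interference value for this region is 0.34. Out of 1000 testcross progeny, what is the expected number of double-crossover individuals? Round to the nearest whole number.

Map distances give recombination frequencies of 0.092 and 0.254 for the two intervals.
With interference 0.34 (so coincidence = 0.66), expected double-crossover frequency = 0.092 × 0.254 × 0.66 = 0.01542.
Expected number = 0.01542 × 1000 = 15.42 ≈ 15.

15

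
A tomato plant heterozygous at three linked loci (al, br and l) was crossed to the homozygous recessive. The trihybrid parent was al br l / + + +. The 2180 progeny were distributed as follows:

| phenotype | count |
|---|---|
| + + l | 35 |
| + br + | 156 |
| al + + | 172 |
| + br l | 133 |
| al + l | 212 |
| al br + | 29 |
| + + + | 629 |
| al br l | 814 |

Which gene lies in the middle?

The two rarest classes, al br + and + + l, are the double crossovers. Comparing them with the parentals, only the l allele has switched, so l is the middle locus and the order is br – l – al.

l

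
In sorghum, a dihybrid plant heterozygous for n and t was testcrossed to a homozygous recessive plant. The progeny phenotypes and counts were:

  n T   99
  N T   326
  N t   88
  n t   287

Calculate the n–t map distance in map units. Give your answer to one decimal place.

The two most frequent classes, N T (326) and n t (287), are the parental types, so the F1 was N T / n t.
The recombinant classes are N t and n T: 88 + 99 = 187.
Recombination frequency = 187/800 = 0.2338 ≈ 23.4%, i.e. 23.4 map units.

23.4 map units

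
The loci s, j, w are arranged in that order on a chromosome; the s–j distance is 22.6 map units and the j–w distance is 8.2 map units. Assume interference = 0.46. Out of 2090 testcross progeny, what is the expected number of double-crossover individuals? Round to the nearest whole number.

Map distances give recombination frequencies of 0.226 and 0.082 for the two intervals.
With interference 0.46 (so coincidence = 0.54), expected double-crossover frequency = 0.226 × 0.082 × 0.54 = 0.01001.
Expected number = 0.01001 × 2090 = 20.92 ≈ 21.

21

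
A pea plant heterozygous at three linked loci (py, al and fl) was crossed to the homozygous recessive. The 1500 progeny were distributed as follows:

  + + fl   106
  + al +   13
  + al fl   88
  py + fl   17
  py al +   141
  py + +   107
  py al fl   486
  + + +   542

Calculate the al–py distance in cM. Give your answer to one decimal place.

The two most frequent reciprocal classes, py al fl and + + +, are the parental types, so the F1 was py al fl / + + +.
The two rarest classes, py + fl and + al +, are the double crossovers. Comparing them with the parentals, only the al allele has switched, so al is the middle locus and the order is py – al – fl.
Crossovers in the py–al interval produce the single-crossover classes + al fl and py + + (88 + 107 = 195) plus the double crossovers (30).
RF(py–al) = (195 + 30) / 1500 = 225/1500 = 0.1500 → 15.0 cM.

15.0 cM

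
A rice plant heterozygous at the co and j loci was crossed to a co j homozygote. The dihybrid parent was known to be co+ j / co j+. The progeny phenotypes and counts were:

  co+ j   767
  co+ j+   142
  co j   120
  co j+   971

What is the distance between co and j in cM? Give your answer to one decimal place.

13.1 cM

The recombinant classes are co+ j+ and co j: 142 + 120 = 262.
Recombination frequency = 262/2000 = 0.1310 ≈ 13.1%, i.e. 13.1 cM.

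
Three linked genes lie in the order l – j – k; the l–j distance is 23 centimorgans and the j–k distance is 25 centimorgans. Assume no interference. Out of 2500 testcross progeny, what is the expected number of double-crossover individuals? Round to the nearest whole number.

144

Map distances give recombination frequencies of 0.230 and 0.250 for the two intervals.
With no interference, expected double-crossover frequency = 0.230 × 0.250 = 0.05750.
Expected number = 0.05750 × 2500 = 143.75 ≈ 144.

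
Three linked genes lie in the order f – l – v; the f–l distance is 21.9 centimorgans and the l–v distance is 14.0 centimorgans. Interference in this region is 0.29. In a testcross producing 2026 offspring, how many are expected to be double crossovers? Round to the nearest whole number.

Map distances give recombination frequencies of 0.219 and 0.140 for the two intervals.
With interference 0.29 (so coincidence = 0.71), expected double-crossover frequency = 0.219 × 0.140 × 0.71 = 0.02177.
Expected number = 0.02177 × 2026 = 44.10 ≈ 44.

44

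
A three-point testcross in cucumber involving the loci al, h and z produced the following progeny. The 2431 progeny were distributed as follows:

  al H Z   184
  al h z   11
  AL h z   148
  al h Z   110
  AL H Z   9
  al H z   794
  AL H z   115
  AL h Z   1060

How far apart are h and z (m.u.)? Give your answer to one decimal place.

The two most frequent reciprocal classes, al H z and AL h Z, are the parental types, so the F1 was al H z / AL h Z.
The two rarest classes, al h z and AL H Z, are the double crossovers. Comparing them with the parentals, only the h allele has switched, so h is the middle locus and the order is z – h – al.
Crossovers in the z–h interval produce the single-crossover classes al H Z and AL h z (184 + 148 = 332) plus the double crossovers (20).
RF(z–h) = (332 + 20) / 2431 = 352/2431 = 0.1448 → 14.5 m.u.

14.5 m.u.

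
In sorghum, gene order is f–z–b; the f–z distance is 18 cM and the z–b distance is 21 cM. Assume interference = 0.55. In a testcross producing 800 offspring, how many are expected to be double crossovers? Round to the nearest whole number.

14

Map distances give recombination frequencies of 0.180 and 0.210 for the two intervals.
With interference 0.55 (so coincidence = 0.45), expected double-crossover frequency = 0.180 × 0.210 × 0.45 = 0.01701.
Expected number = 0.01701 × 800 = 13.61 ≈ 14.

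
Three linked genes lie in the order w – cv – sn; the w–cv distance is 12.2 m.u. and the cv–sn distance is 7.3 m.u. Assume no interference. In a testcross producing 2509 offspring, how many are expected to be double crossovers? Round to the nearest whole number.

Map distances give recombination frequencies of 0.122 and 0.073 for the two intervals.
With no interference, expected double-crossover frequency = 0.122 × 0.073 = 0.00891.
Expected number = 0.00891 × 2509 = 22.35 ≈ 22.

22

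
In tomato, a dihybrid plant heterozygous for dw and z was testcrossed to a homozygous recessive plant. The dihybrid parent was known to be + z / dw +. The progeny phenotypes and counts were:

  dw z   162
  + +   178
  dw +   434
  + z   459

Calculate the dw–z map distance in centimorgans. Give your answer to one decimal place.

27.6 centimorgans

The recombinant classes are + + and dw z: 178 + 162 = 340.
Recombination frequency = 340/1233 = 0.2758 ≈ 27.6%, i.e. 27.6 centimorgans.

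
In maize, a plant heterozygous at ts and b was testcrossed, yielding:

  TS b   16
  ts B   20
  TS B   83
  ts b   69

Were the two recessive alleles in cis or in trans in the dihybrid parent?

The two most frequent classes are TS B (83) and ts b (69); these are the parental (non-recombinant) types.
So the F1 carried TS B on one chromosome and ts b on the other — the recessive alleles are on the same chromosome (cis / coupling).

cis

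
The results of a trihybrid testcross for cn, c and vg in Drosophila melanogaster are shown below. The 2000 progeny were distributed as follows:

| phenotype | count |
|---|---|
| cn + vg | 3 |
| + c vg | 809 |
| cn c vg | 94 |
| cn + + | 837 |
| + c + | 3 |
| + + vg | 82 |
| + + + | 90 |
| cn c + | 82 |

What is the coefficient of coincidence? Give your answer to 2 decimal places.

0.37

The two most frequent reciprocal classes, cn + + and + c vg, are the parental types, so the F1 was cn + + / + c vg.
The two rarest classes, cn + vg and + c +, are the double crossovers. Comparing them with the parentals, only the vg allele has switched, so vg is the middle locus and the order is cn – vg – c.
cn–vg: (184 + 6)/2000 = 0.0950; vg–c: (164 + 6)/2000 = 0.0850.
Expected DCO frequency = 0.0950 × 0.0850 ≈ 0.00808; observed = 6/2000 ≈ 0.00300.
Coefficient of coincidence = 0.00300/0.00808 ≈ 0.37.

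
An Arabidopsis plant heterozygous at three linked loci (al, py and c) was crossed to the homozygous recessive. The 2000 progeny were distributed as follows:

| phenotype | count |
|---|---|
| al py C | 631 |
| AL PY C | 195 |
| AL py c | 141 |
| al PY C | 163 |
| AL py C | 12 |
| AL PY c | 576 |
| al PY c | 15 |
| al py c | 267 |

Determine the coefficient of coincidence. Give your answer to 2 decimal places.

The two most frequent reciprocal classes, AL PY c and al py C, are the parental types, so the F1 was AL PY c / al py C.
The two rarest classes, al PY c and AL py C, are the double crossovers. Comparing them with the parentals, only the al allele has switched, so al is the middle locus and the order is py – al – c.
py–al: (304 + 27)/2000 = 0.1655; al–c: (462 + 27)/2000 = 0.2445.
Expected DCO frequency = 0.1655 × 0.2445 ≈ 0.04046; observed = 27/2000 ≈ 0.01350.
Coefficient of coincidence = 0.01350/0.04046 ≈ 0.33.

0.33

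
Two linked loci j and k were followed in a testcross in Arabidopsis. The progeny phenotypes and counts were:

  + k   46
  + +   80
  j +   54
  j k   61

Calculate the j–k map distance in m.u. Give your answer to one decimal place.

The two most frequent classes, + + (80) and j k (61), are the parental types, so the F1 was + + / j k.
The recombinant classes are + k and j +: 46 + 54 = 100.
Recombination frequency = 100/241 = 0.4149 ≈ 41.5%, i.e. 41.5 m.u.

41.5 m.u.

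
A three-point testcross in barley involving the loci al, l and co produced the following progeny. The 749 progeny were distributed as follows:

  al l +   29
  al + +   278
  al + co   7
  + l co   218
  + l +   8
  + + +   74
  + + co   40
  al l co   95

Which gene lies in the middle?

co

The two most frequent reciprocal classes, + l co and al + +, are the parental types, so the F1 was + l co / al + +.
The two rarest classes, + l + and al + co, are the double crossovers. Comparing them with the parentals, only the co allele has switched, so co is the middle locus and the order is al – co – l.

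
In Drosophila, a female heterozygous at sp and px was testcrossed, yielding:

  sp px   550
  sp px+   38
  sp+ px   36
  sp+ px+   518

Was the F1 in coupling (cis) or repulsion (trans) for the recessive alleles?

cis

The two most frequent classes are sp+ px+ (518) and sp px (550); these are the parental (non-recombinant) types.
So the F1 carried sp+ px+ on one chromosome and sp px on the other — the recessive alleles are on the same chromosome (cis / coupling).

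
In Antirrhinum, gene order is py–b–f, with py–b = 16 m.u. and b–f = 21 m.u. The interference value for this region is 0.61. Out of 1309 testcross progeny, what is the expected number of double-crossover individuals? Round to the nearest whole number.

Map distances give recombination frequencies of 0.160 and 0.210 for the two intervals.
With interference 0.61 (so coincidence = 0.39), expected double-crossover frequency = 0.160 × 0.210 × 0.39 = 0.01310.
Expected number = 0.01310 × 1309 = 17.15 ≈ 17.

17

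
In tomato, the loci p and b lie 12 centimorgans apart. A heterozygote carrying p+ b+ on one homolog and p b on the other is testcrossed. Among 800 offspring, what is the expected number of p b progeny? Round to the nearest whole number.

A map distance of 12 centimorgans corresponds to a recombination frequency of 0.120.
The F1 is p+ b+ / p b, so p b is a parental gamete class with expected frequency (1 − r)/2 = 0.880/2 = 0.4400.
Expected number = 0.4400 × 800 = 352.00 ≈ 352.

352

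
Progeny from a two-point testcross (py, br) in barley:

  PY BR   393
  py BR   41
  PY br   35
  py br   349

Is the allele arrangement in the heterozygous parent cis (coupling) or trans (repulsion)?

The two most frequent classes are PY BR (393) and py br (349); these are the parental (non-recombinant) types.
So the F1 carried PY BR on one chromosome and py br on the other — the recessive alleles are on the same chromosome (cis / coupling).

cis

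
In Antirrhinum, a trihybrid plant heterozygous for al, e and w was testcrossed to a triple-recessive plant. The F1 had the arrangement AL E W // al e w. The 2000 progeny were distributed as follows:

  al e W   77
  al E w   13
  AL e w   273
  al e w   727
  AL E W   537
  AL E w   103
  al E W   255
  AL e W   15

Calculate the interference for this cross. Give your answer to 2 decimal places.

The two rarest classes, AL e W and al E w, are the double crossovers. Comparing them with the parentals, only the e allele has switched, so e is the middle locus and the order is w – e – al.
w–e: (180 + 28)/2000 = 0.1040; e–al: (528 + 28)/2000 = 0.2780.
Expected DCO frequency = 0.1040 × 0.2780 ≈ 0.02891; observed = 28/2000 ≈ 0.01400.
Coefficient of coincidence = 0.01400/0.02891 ≈ 0.48; interference = 1 − 0.48 = 0.52.

0.52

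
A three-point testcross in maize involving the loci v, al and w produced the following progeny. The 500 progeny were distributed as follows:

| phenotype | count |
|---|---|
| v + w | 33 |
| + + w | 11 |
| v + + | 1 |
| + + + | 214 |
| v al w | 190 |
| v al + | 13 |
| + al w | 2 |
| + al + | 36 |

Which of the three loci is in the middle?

v

The two most frequent reciprocal classes, v al w and + + +, are the parental types, so the F1 was v al w / + + +.
The two rarest classes, + al w and v + +, are the double crossovers. Comparing them with the parentals, only the v allele has switched, so v is the middle locus and the order is w – v – al.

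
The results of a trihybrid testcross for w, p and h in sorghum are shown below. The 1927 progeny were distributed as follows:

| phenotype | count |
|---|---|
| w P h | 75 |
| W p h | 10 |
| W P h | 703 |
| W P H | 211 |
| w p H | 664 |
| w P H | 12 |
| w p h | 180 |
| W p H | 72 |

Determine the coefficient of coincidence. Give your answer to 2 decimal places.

The two most frequent reciprocal classes, w p H and W P h, are the parental types, so the F1 was w p H / W P h.
The two rarest classes, w P H and W p h, are the double crossovers. Comparing them with the parentals, only the p allele has switched, so p is the middle locus and the order is w – p – h.
w–p: (147 + 22)/1927 = 0.0877; p–h: (391 + 22)/1927 = 0.2143.
Expected DCO frequency = 0.0877 × 0.2143 ≈ 0.01879; observed = 22/1927 ≈ 0.01142.
Coefficient of coincidence = 0.01142/0.01879 ≈ 0.61.

0.61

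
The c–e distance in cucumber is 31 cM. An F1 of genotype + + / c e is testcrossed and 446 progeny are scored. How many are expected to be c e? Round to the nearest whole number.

154

A map distance of 31 cM corresponds to a recombination frequency of 0.310.
The F1 is + + / c e, so c e is a parental gamete class with expected frequency (1 − r)/2 = 0.690/2 = 0.3450.
Expected number = 0.3450 × 446 = 153.87 ≈ 154.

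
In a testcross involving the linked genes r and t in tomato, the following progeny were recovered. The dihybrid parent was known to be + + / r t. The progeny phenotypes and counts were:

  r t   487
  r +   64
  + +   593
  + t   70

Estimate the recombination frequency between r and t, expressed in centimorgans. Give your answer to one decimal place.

11.0 centimorgans

The recombinant classes are + t and r +: 70 + 64 = 134.
Recombination frequency = 134/1214 = 0.1104 ≈ 11.0%, i.e. 11.0 centimorgans.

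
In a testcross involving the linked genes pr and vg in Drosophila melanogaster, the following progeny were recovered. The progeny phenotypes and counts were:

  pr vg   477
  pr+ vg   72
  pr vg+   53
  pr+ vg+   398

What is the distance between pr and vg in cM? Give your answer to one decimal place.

The two most frequent classes, pr+ vg+ (398) and pr vg (477), are the parental types, so the F1 was pr+ vg+ / pr vg.
The recombinant classes are pr+ vg and pr vg+: 72 + 53 = 125.
Recombination frequency = 125/1000 = 0.1250 ≈ 12.5%, i.e. 12.5 cM.

12.5 cM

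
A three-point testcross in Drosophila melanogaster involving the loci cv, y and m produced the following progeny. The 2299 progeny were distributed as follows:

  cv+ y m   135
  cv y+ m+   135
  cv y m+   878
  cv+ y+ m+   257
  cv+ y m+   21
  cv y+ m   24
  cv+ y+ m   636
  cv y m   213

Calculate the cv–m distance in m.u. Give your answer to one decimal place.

The two most frequent reciprocal classes, cv+ y+ m and cv y m+, are the parental types, so the F1 was cv+ y+ m / cv y m+.
The two rarest classes, cv y+ m and cv+ y m+, are the double crossovers. Comparing them with the parentals, only the cv allele has switched, so cv is the middle locus and the order is y – cv – m.
Crossovers in the cv–m interval produce the single-crossover classes cv+ y+ m+ and cv y m (257 + 213 = 470) plus the double crossovers (45).
RF(cv–m) = (470 + 45) / 2299 = 515/2299 = 0.2240 → 22.4 m.u.

22.4 m.u.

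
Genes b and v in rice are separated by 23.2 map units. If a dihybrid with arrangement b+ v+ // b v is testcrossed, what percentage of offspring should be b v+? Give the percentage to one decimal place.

A map distance of 23.2 map units corresponds to a recombination frequency of 0.232.
The F1 is b+ v+ / b v, so b v+ is a recombinant gamete class with expected frequency r/2 = 0.232/2 = 0.1160.
That is 0.1160 = 11.6% of the progeny.

11.6%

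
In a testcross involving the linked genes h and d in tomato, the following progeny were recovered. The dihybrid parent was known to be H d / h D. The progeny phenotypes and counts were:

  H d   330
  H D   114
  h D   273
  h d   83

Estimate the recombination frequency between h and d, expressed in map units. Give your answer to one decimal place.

24.6 map units

The recombinant classes are H D and h d: 114 + 83 = 197.
Recombination frequency = 197/800 = 0.2462 ≈ 24.6%, i.e. 24.6 map units.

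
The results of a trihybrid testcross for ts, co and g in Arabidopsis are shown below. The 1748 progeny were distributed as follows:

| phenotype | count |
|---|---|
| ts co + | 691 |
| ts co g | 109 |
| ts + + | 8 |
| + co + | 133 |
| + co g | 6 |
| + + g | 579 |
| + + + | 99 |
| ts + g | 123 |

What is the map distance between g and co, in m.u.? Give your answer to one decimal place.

12.7 m.u.

The two most frequent reciprocal classes, ts co + and + + g, are the parental types, so the F1 was ts co + / + + g.
The two rarest classes, ts + + and + co g, are the double crossovers. Comparing them with the parentals, only the co allele has switched, so co is the middle locus and the order is ts – co – g.
Crossovers in the co–g interval produce the single-crossover classes ts co g and + + + (109 + 99 = 208) plus the double crossovers (14).
RF(co–g) = (208 + 14) / 1748 = 222/1748 = 0.1270 → 12.7 m.u.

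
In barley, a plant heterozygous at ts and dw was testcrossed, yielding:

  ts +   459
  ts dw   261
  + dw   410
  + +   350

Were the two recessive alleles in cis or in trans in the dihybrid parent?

The two most frequent classes are + dw (410) and ts + (459); these are the parental (non-recombinant) types.
So the F1 carried + dw on one chromosome and ts + on the other — the recessive alleles are on opposite chromosomes (trans / repulsion).

trans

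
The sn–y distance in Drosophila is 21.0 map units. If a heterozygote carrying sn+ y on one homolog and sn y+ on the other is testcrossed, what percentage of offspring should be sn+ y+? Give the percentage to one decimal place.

10.5%

A map distance of 21.0 map units corresponds to a recombination frequency of 0.210.
The F1 is sn+ y / sn y+, so sn+ y+ is a recombinant gamete class with expected frequency r/2 = 0.210/2 = 0.1050.
That is 0.1050 = 10.5% of the progeny.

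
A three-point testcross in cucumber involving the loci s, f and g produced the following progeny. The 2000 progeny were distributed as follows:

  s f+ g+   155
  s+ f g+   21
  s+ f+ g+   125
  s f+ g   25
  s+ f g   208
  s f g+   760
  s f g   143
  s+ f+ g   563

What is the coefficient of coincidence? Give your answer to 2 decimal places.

The two most frequent reciprocal classes, s f g+ and s+ f+ g, are the parental types, so the F1 was s f g+ / s+ f+ g.
The two rarest classes, s+ f g+ and s f+ g, are the double crossovers. Comparing them with the parentals, only the s allele has switched, so s is the middle locus and the order is g – s – f.
g–s: (268 + 46)/2000 = 0.1570; s–f: (363 + 46)/2000 = 0.2045.
Expected DCO frequency = 0.1570 × 0.2045 ≈ 0.03211; observed = 46/2000 ≈ 0.02300.
Coefficient of coincidence = 0.02300/0.03211 ≈ 0.72.

0.72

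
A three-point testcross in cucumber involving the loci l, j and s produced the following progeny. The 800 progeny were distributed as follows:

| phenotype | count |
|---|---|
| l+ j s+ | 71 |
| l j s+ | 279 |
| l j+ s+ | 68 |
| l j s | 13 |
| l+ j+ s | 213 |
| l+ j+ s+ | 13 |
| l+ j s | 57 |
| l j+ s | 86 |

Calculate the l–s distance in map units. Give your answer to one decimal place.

22.9 map units

The two most frequent reciprocal classes, l j s+ and l+ j+ s, are the parental types, so the F1 was l j s+ / l+ j+ s.
The two rarest classes, l j s and l+ j+ s+, are the double crossovers. Comparing them with the parentals, only the s allele has switched, so s is the middle locus and the order is j – s – l.
Crossovers in the s–l interval produce the single-crossover classes l+ j s+ and l j+ s (71 + 86 = 157) plus the double crossovers (26).
RF(s–l) = (157 + 26) / 800 = 183/800 = 0.2288 → 22.9 map units.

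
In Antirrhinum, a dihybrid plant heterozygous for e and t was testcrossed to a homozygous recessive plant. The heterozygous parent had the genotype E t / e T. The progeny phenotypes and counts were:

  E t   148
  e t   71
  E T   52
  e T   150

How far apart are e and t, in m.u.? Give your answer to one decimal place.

29.2 m.u.

The recombinant classes are E T and e t: 52 + 71 = 123.
Recombination frequency = 123/421 = 0.2922 ≈ 29.2%, i.e. 29.2 m.u.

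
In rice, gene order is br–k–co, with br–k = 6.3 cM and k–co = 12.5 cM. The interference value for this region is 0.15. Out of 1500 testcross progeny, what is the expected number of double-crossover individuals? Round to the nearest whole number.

Map distances give recombination frequencies of 0.063 and 0.125 for the two intervals.
With interference 0.15 (so coincidence = 0.85), expected double-crossover frequency = 0.063 × 0.125 × 0.85 = 0.00669.
Expected number = 0.00669 × 1500 = 10.04 ≈ 10.

10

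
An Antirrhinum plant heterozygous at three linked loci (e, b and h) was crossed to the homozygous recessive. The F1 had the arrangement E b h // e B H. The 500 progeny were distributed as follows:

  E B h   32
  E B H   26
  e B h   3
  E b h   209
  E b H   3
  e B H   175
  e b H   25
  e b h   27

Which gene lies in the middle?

h

The two rarest classes, E b H and e B h, are the double crossovers. Comparing them with the parentals, only the h allele has switched, so h is the middle locus and the order is e – h – b.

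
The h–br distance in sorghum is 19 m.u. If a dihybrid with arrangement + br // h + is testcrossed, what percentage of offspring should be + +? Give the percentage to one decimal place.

9.5%

A map distance of 19 m.u. corresponds to a recombination frequency of 0.190.
The F1 is + br / h +, so + + is a recombinant gamete class with expected frequency r/2 = 0.190/2 = 0.0950.
That is 0.0950 = 9.5% of the progeny.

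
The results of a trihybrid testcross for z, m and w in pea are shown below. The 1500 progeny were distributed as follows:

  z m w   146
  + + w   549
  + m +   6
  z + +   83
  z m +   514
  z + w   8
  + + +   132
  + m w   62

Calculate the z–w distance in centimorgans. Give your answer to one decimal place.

19.5 centimorgans

The two most frequent reciprocal classes, z m + and + + w, are the parental types, so the F1 was z m + / + + w.
The two rarest classes, + m + and z + w, are the double crossovers. Comparing them with the parentals, only the z allele has switched, so z is the middle locus and the order is m – z – w.
Crossovers in the z–w interval produce the single-crossover classes z m w and + + + (146 + 132 = 278) plus the double crossovers (14).
RF(z–w) = (278 + 14) / 1500 = 292/1500 = 0.1947 → 19.5 centimorgans.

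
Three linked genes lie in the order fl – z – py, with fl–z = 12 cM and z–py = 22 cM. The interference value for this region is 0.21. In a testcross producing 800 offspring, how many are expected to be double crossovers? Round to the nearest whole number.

17

Map distances give recombination frequencies of 0.120 and 0.220 for the two intervals.
With interference 0.21 (so coincidence = 0.79), expected double-crossover frequency = 0.120 × 0.220 × 0.79 = 0.02086.
Expected number = 0.02086 × 800 = 16.68 ≈ 17.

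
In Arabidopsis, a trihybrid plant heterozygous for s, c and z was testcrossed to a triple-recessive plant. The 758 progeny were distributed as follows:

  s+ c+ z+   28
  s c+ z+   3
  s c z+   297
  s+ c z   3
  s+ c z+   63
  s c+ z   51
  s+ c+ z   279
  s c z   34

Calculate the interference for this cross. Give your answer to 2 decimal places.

The two most frequent reciprocal classes, s c z+ and s+ c+ z, are the parental types, so the F1 was s c z+ / s+ c+ z.
The two rarest classes, s c+ z+ and s+ c z, are the double crossovers. Comparing them with the parentals, only the c allele has switched, so c is the middle locus and the order is z – c – s.
z–c: (62 + 6)/758 = 0.0897; c–s: (114 + 6)/758 = 0.1583.
Expected DCO frequency = 0.0897 × 0.1583 ≈ 0.01420; observed = 6/758 ≈ 0.00792.
Coefficient of coincidence = 0.00792/0.01420 ≈ 0.56; interference = 1 − 0.56 = 0.44.

0.44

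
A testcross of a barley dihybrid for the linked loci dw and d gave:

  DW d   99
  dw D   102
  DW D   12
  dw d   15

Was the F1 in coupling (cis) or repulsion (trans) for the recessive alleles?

The two most frequent classes are DW d (99) and dw D (102); these are the parental (non-recombinant) types.
So the F1 carried DW d on one chromosome and dw D on the other — the recessive alleles are on opposite chromosomes (trans / repulsion).

trans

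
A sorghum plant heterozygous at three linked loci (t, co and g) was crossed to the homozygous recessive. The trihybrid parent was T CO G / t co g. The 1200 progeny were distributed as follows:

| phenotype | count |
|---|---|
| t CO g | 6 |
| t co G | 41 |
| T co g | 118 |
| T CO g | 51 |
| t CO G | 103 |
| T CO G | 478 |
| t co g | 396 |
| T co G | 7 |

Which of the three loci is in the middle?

The two rarest classes, T co G and t CO g, are the double crossovers. Comparing them with the parentals, only the co allele has switched, so co is the middle locus and the order is g – co – t.

co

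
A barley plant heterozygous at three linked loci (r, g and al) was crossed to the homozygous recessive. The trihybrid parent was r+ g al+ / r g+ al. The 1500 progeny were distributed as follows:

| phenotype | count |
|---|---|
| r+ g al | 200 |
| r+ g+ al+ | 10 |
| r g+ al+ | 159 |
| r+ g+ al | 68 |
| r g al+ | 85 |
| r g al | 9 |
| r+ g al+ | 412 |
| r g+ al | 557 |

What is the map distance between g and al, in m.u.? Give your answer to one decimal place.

25.2 m.u.

The two rarest classes, r+ g+ al+ and r g al, are the double crossovers. Comparing them with the parentals, only the g allele has switched, so g is the middle locus and the order is al – g – r.
Crossovers in the al–g interval produce the single-crossover classes r+ g al and r g+ al+ (200 + 159 = 359) plus the double crossovers (19).
RF(al–g) = (359 + 19) / 1500 = 378/1500 = 0.2520 → 25.2 m.u.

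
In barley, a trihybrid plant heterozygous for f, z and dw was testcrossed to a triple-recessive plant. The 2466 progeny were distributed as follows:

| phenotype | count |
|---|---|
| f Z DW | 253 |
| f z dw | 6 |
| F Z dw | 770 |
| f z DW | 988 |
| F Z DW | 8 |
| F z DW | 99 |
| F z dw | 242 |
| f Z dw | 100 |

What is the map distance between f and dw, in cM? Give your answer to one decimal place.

The two most frequent reciprocal classes, f z DW and F Z dw, are the parental types, so the F1 was f z DW / F Z dw.
The two rarest classes, f z dw and F Z DW, are the double crossovers. Comparing them with the parentals, only the dw allele has switched, so dw is the middle locus and the order is z – dw – f.
Crossovers in the dw–f interval produce the single-crossover classes F z DW and f Z dw (99 + 100 = 199) plus the double crossovers (14).
RF(dw–f) = (199 + 14) / 2466 = 213/2466 = 0.0864 → 8.6 cM.

8.6 cM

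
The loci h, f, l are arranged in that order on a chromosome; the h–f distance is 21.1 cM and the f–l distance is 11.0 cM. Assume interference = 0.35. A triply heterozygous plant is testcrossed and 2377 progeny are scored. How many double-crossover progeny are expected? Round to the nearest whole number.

Map distances give recombination frequencies of 0.211 and 0.110 for the two intervals.
With interference 0.35 (so coincidence = 0.65), expected double-crossover frequency = 0.211 × 0.110 × 0.65 = 0.01509.
Expected number = 0.01509 × 2377 = 35.86 ≈ 36.

36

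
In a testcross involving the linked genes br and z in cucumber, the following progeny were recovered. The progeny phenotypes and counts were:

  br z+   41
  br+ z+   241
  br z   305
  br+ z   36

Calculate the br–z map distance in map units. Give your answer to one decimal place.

The two most frequent classes, br+ z+ (241) and br z (305), are the parental types, so the F1 was br+ z+ / br z.
The recombinant classes are br+ z and br z+: 36 + 41 = 77.
Recombination frequency = 77/623 = 0.1236 ≈ 12.4%, i.e. 12.4 map units.

12.4 map units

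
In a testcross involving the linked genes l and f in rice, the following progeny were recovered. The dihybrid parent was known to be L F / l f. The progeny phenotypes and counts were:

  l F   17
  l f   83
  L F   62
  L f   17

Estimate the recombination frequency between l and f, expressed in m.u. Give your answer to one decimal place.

The recombinant classes are L f and l F: 17 + 17 = 34.
Recombination frequency = 34/179 = 0.1899 ≈ 19.0%, i.e. 19.0 m.u.

19.0 m.u.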